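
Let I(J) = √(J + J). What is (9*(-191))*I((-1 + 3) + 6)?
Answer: -6876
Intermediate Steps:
I(J) = √2*√J (I(J) = √(2*J) = √2*√J)
(9*(-191))*I((-1 + 3) + 6) = (9*(-191))*(√2*√((-1 + 3) + 6)) = -1719*√2*√(2 + 6) = -1719*√2*√8 = -1719*√2*2*√2 = -1719*4 = -6876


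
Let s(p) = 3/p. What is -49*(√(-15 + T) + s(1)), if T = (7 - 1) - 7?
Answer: -147 - 196*I ≈ -147.0 - 196.0*I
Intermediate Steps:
T = -1 (T = 6 - 7 = -1)
-49*(√(-15 + T) + s(1)) = -49*(√(-15 - 1) + 3/1) = -49*(√(-16) + 3*1) = -49*(4*I + 3) = -49*(3 + 4*I) = -147 - 196*I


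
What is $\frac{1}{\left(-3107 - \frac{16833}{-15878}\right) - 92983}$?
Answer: $- \frac{15878}{1525700187} \approx -1.0407 \cdot 10^{-5}$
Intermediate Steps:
$\frac{1}{\left(-3107 - \frac{16833}{-15878}\right) - 92983} = \frac{1}{\left(-3107 - - \frac{16833}{15878}\right) - 92983} = \frac{1}{\left(-3107 + \frac{16833}{15878}\right) - 92983} = \frac{1}{- \frac{49316113}{15878} - 92983} = \frac{1}{- \frac{1525700187}{15878}} = - \frac{15878}{1525700187}$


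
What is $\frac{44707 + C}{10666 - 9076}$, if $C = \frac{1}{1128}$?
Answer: $\frac{50429497}{1793520} \approx 28.118$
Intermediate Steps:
$C = \frac{1}{1128} \approx 0.00088653$
$\frac{44707 + C}{10666 - 9076} = \frac{44707 + \frac{1}{1128}}{10666 - 9076} = \frac{50429497}{1128 \cdot 1590} = \frac{50429497}{1128} \cdot \frac{1}{1590} = \frac{50429497}{1793520}$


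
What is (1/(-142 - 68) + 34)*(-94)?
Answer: -335533/105 ≈ -3195.6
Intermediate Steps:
(1/(-142 - 68) + 34)*(-94) = (1/(-210) + 34)*(-94) = (-1/210 + 34)*(-94) = (7139/210)*(-94) = -335533/105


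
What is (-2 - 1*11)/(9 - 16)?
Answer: 13/7 ≈ 1.8571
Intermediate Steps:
(-2 - 1*11)/(9 - 16) = (-2 - 11)/(-7) = -13*(-1/7) = 13/7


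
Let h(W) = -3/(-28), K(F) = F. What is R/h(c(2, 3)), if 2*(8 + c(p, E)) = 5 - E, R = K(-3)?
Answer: -28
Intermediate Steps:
R = -3
c(p, E) = -11/2 - E/2 (c(p, E) = -8 + (5 - E)/2 = -8 + (5/2 - E/2) = -11/2 - E/2)
h(W) = 3/28 (h(W) = -3*(-1/28) = 3/28)
R/h(c(2, 3)) = -3/3/28 = -3*28/3 = -28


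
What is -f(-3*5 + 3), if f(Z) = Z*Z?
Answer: -144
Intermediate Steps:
f(Z) = Z²
-f(-3*5 + 3) = -(-3*5 + 3)² = -(-15 + 3)² = -1*(-12)² = -1*144 = -144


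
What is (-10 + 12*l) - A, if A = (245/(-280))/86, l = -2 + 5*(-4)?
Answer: -188505/688 ≈ -273.99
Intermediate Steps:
l = -22 (l = -2 - 20 = -22)
A = -7/688 (A = (245*(-1/280))*(1/86) = -7/8*1/86 = -7/688 ≈ -0.010174)
(-10 + 12*l) - A = (-10 + 12*(-22)) - 1*(-7/688) = (-10 - 264) + 7/688 = -274 + 7/688 = -188505/688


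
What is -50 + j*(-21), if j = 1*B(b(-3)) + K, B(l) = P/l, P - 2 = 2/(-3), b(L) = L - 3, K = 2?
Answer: -262/3 ≈ -87.333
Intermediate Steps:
b(L) = -3 + L
P = 4/3 (P = 2 + 2/(-3) = 2 + 2*(-⅓) = 2 - ⅔ = 4/3 ≈ 1.3333)
B(l) = 4/(3*l)
j = 16/9 (j = 1*(4/(3*(-3 - 3))) + 2 = 1*((4/3)/(-6)) + 2 = 1*((4/3)*(-⅙)) + 2 = 1*(-2/9) + 2 = -2/9 + 2 = 16/9 ≈ 1.7778)
-50 + j*(-21) = -50 + (16/9)*(-21) = -50 - 112/3 = -262/3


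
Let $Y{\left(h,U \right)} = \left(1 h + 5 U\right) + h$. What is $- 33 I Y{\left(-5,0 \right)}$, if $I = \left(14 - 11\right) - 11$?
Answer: $-2640$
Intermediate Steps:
$I = -8$ ($I = 3 - 11 = -8$)
$Y{\left(h,U \right)} = 2 h + 5 U$ ($Y{\left(h,U \right)} = \left(h + 5 U\right) + h = 2 h + 5 U$)
$- 33 I Y{\left(-5,0 \right)} = - 33 \left(-8\right) \left(2 \left(-5\right) + 5 \cdot 0\right) = - \left(-264\right) \left(-10 + 0\right) = - \left(-264\right) \left(-10\right) = \left(-1\right) 2640 = -2640$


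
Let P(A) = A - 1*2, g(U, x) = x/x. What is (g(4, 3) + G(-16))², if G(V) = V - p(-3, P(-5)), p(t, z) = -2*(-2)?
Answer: 361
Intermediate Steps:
g(U, x) = 1
P(A) = -2 + A (P(A) = A - 2 = -2 + A)
p(t, z) = 4
G(V) = -4 + V (G(V) = V - 1*4 = V - 4 = -4 + V)
(g(4, 3) + G(-16))² = (1 + (-4 - 16))² = (1 - 20)² = (-19)² = 361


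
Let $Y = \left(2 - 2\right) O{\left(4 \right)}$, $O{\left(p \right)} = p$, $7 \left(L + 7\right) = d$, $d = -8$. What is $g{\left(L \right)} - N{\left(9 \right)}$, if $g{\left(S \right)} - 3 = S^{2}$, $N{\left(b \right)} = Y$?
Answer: $\frac{3396}{49} \approx 69.306$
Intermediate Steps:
$L = - \frac{57}{7}$ ($L = -7 + \frac{1}{7} \left(-8\right) = -7 - \frac{8}{7} = - \frac{57}{7} \approx -8.1429$)
$Y = 0$ ($Y = \left(2 - 2\right) 4 = 0 \cdot 4 = 0$)
$N{\left(b \right)} = 0$
$g{\left(S \right)} = 3 + S^{2}$
$g{\left(L \right)} - N{\left(9 \right)} = \left(3 + \left(- \frac{57}{7}\right)^{2}\right) - 0 = \left(3 + \frac{3249}{49}\right) + 0 = \frac{3396}{49} + 0 = \frac{3396}{49}$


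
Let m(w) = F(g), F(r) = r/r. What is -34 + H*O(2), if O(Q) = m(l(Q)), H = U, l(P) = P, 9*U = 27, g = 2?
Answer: -31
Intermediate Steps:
U = 3 (U = (⅑)*27 = 3)
F(r) = 1
H = 3
m(w) = 1
O(Q) = 1
-34 + H*O(2) = -34 + 3*1 = -34 + 3 = -31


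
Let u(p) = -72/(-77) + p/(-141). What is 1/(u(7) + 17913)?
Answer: 10857/194491054 ≈ 5.5823e-5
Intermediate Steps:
u(p) = 72/77 - p/141 (u(p) = -72*(-1/77) + p*(-1/141) = 72/77 - p/141)
1/(u(7) + 17913) = 1/((72/77 - 1/141*7) + 17913) = 1/((72/77 - 7/141) + 17913) = 1/(9613/10857 + 17913) = 1/(194491054/10857) = 10857/194491054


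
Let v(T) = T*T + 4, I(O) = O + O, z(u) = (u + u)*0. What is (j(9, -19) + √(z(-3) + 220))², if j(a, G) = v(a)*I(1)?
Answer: 29120 + 680*√55 ≈ 34163.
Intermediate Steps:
z(u) = 0 (z(u) = (2*u)*0 = 0)
I(O) = 2*O
v(T) = 4 + T² (v(T) = T² + 4 = 4 + T²)
j(a, G) = 8 + 2*a² (j(a, G) = (4 + a²)*(2*1) = (4 + a²)*2 = 8 + 2*a²)
(j(9, -19) + √(z(-3) + 220))² = ((8 + 2*9²) + √(0 + 220))² = ((8 + 2*81) + √220)² = ((8 + 162) + 2*√55)² = (170 + 2*√55)²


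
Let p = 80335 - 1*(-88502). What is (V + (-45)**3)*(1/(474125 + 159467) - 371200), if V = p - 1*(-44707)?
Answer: -28791645086495181/633592 ≈ -4.5442e+10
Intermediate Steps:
p = 168837 (p = 80335 + 88502 = 168837)
V = 213544 (V = 168837 - 1*(-44707) = 168837 + 44707 = 213544)
(V + (-45)**3)*(1/(474125 + 159467) - 371200) = (213544 + (-45)**3)*(1/(474125 + 159467) - 371200) = (213544 - 91125)*(1/633592 - 371200) = 122419*(1/633592 - 371200) = 122419*(-235189350399/633592) = -28791645086495181/633592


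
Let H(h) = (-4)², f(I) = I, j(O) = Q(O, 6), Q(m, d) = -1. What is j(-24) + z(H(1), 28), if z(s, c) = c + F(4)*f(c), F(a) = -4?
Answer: -85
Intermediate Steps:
j(O) = -1
H(h) = 16
z(s, c) = -3*c (z(s, c) = c - 4*c = -3*c)
j(-24) + z(H(1), 28) = -1 - 3*28 = -1 - 84 = -85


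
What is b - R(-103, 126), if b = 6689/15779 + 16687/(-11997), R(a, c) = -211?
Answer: 1282560763/6106473 ≈ 210.03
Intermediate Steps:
b = -5905040/6106473 (b = 6689*(1/15779) + 16687*(-1/11997) = 6689/15779 - 16687/11997 = -5905040/6106473 ≈ -0.96701)
b - R(-103, 126) = -5905040/6106473 - 1*(-211) = -5905040/6106473 + 211 = 1282560763/6106473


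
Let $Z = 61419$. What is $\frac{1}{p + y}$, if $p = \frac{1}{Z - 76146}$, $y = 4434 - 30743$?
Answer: $- \frac{14727}{387452644} \approx -3.801 \cdot 10^{-5}$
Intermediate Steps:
$y = -26309$
$p = - \frac{1}{14727}$ ($p = \frac{1}{61419 - 76146} = \frac{1}{-14727} = - \frac{1}{14727} \approx -6.7902 \cdot 10^{-5}$)
$\frac{1}{p + y} = \frac{1}{- \frac{1}{14727} - 26309} = \frac{1}{- \frac{387452644}{14727}} = - \frac{14727}{387452644}$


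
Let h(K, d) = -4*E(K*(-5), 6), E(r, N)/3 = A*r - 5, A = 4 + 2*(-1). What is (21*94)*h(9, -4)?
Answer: 2250360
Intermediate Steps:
A = 2 (A = 4 - 2 = 2)
E(r, N) = -15 + 6*r (E(r, N) = 3*(2*r - 5) = 3*(-5 + 2*r) = -15 + 6*r)
h(K, d) = 60 + 120*K (h(K, d) = -4*(-15 + 6*(K*(-5))) = -4*(-15 + 6*(-5*K)) = -4*(-15 - 30*K) = 60 + 120*K)
(21*94)*h(9, -4) = (21*94)*(60 + 120*9) = 1974*(60 + 1080) = 1974*1140 = 2250360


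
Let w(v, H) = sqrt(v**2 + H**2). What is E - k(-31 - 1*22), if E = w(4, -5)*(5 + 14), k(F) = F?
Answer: 53 + 19*sqrt(41) ≈ 174.66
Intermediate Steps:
w(v, H) = sqrt(H**2 + v**2)
E = 19*sqrt(41) (E = sqrt((-5)**2 + 4**2)*(5 + 14) = sqrt(25 + 16)*19 = sqrt(41)*19 = 19*sqrt(41) ≈ 121.66)
E - k(-31 - 1*22) = 19*sqrt(41) - (-31 - 1*22) = 19*sqrt(41) - (-31 - 22) = 19*sqrt(41) - 1*(-53) = 19*sqrt(41) + 53 = 53 + 19*sqrt(41)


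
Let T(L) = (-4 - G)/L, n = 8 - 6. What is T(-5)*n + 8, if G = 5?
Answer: 58/5 ≈ 11.600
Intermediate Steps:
n = 2
T(L) = -9/L (T(L) = (-4 - 1*5)/L = (-4 - 5)/L = -9/L)
T(-5)*n + 8 = -9/(-5)*2 + 8 = -9*(-⅕)*2 + 8 = (9/5)*2 + 8 = 18/5 + 8 = 58/5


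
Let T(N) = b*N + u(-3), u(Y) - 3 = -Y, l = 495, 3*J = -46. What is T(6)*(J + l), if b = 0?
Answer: 2878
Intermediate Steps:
J = -46/3 (J = (⅓)*(-46) = -46/3 ≈ -15.333)
u(Y) = 3 - Y
T(N) = 6 (T(N) = 0*N + (3 - 1*(-3)) = 0 + (3 + 3) = 0 + 6 = 6)
T(6)*(J + l) = 6*(-46/3 + 495) = 6*(1439/3) = 2878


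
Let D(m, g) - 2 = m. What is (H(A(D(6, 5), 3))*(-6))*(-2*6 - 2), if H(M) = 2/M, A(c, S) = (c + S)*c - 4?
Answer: 2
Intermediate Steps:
D(m, g) = 2 + m
A(c, S) = -4 + c*(S + c) (A(c, S) = (S + c)*c - 4 = c*(S + c) - 4 = -4 + c*(S + c))
(H(A(D(6, 5), 3))*(-6))*(-2*6 - 2) = ((2/(-4 + (2 + 6)² + 3*(2 + 6)))*(-6))*(-2*6 - 2) = ((2/(-4 + 8² + 3*8))*(-6))*(-12 - 2) = ((2/(-4 + 64 + 24))*(-6))*(-14) = ((2/84)*(-6))*(-14) = ((2*(1/84))*(-6))*(-14) = ((1/42)*(-6))*(-14) = -⅐*(-14) = 2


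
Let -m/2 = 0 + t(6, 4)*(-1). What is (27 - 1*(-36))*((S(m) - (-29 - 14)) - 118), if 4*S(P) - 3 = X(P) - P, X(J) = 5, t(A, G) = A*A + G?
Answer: -5859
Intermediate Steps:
t(A, G) = G + A**2 (t(A, G) = A**2 + G = G + A**2)
m = 80 (m = -2*(0 + (4 + 6**2)*(-1)) = -2*(0 + (4 + 36)*(-1)) = -2*(0 + 40*(-1)) = -2*(0 - 40) = -2*(-40) = 80)
S(P) = 2 - P/4 (S(P) = 3/4 + (5 - P)/4 = 3/4 + (5/4 - P/4) = 2 - P/4)
(27 - 1*(-36))*((S(m) - (-29 - 14)) - 118) = (27 - 1*(-36))*(((2 - 1/4*80) - (-29 - 14)) - 118) = (27 + 36)*(((2 - 20) - 1*(-43)) - 118) = 63*((-18 + 43) - 118) = 63*(25 - 118) = 63*(-93) = -5859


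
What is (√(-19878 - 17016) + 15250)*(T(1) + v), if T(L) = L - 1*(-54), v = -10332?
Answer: -156724250 - 10277*I*√36894 ≈ -1.5672e+8 - 1.974e+6*I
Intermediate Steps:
T(L) = 54 + L (T(L) = L + 54 = 54 + L)
(√(-19878 - 17016) + 15250)*(T(1) + v) = (√(-19878 - 17016) + 15250)*((54 + 1) - 10332) = (√(-36894) + 15250)*(55 - 10332) = (I*√36894 + 15250)*(-10277) = (15250 + I*√36894)*(-10277) = -156724250 - 10277*I*√36894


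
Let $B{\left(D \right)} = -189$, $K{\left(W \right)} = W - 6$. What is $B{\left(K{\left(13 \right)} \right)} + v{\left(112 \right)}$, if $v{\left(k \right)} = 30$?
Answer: $-159$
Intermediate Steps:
$K{\left(W \right)} = -6 + W$
$B{\left(K{\left(13 \right)} \right)} + v{\left(112 \right)} = -189 + 30 = -159$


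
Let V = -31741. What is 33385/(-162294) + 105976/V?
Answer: -1659903839/468306714 ≈ -3.5445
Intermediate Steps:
33385/(-162294) + 105976/V = 33385/(-162294) + 105976/(-31741) = 33385*(-1/162294) + 105976*(-1/31741) = -3035/14754 - 105976/31741 = -1659903839/468306714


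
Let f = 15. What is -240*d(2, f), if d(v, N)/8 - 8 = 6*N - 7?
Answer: -174720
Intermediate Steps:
d(v, N) = 8 + 48*N (d(v, N) = 64 + 8*(6*N - 7) = 64 + 8*(-7 + 6*N) = 64 + (-56 + 48*N) = 8 + 48*N)
-240*d(2, f) = -240*(8 + 48*15) = -240*(8 + 720) = -240*728 = -174720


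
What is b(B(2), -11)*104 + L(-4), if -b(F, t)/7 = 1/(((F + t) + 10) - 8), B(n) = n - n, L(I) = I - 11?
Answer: 593/9 ≈ 65.889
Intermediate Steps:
L(I) = -11 + I
B(n) = 0
b(F, t) = -7/(2 + F + t) (b(F, t) = -7/(((F + t) + 10) - 8) = -7/((10 + F + t) - 8) = -7/(2 + F + t))
b(B(2), -11)*104 + L(-4) = -7/(2 + 0 - 11)*104 + (-11 - 4) = -7/(-9)*104 - 15 = -7*(-1/9)*104 - 15 = (7/9)*104 - 15 = 728/9 - 15 = 593/9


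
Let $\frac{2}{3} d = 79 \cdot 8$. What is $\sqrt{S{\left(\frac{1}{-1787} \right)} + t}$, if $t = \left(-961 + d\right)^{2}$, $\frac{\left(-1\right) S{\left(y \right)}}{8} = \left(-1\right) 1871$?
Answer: $\sqrt{15137} \approx 123.03$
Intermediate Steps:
$S{\left(y \right)} = 14968$ ($S{\left(y \right)} = - 8 \left(\left(-1\right) 1871\right) = \left(-8\right) \left(-1871\right) = 14968$)
$d = 948$ ($d = \frac{3 \cdot 79 \cdot 8}{2} = \frac{3}{2} \cdot 632 = 948$)
$t = 169$ ($t = \left(-961 + 948\right)^{2} = \left(-13\right)^{2} = 169$)
$\sqrt{S{\left(\frac{1}{-1787} \right)} + t} = \sqrt{14968 + 169} = \sqrt{15137}$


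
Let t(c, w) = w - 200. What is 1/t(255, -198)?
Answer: -1/398 ≈ -0.0025126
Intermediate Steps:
t(c, w) = -200 + w
1/t(255, -198) = 1/(-200 - 198) = 1/(-398) = -1/398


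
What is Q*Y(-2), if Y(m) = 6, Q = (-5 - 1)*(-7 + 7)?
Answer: 0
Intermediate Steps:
Q = 0 (Q = -6*0 = 0)
Q*Y(-2) = 0*6 = 0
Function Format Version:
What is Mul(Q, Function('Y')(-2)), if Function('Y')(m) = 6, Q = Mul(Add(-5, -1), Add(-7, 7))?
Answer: 0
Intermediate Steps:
Q = 0 (Q = Mul(-6, 0) = 0)
Mul(Q, Function('Y')(-2)) = Mul(0, 6) = 0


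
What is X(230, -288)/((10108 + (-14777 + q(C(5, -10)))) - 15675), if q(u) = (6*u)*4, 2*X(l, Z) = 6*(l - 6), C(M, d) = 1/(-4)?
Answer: -336/10175 ≈ -0.033022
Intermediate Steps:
C(M, d) = -¼
X(l, Z) = -18 + 3*l (X(l, Z) = (6*(l - 6))/2 = (6*(-6 + l))/2 = (-36 + 6*l)/2 = -18 + 3*l)
q(u) = 24*u
X(230, -288)/((10108 + (-14777 + q(C(5, -10)))) - 15675) = (-18 + 3*230)/((10108 + (-14777 + 24*(-¼))) - 15675) = (-18 + 690)/((10108 + (-14777 - 6)) - 15675) = 672/((10108 - 14783) - 15675) = 672/(-4675 - 15675) = 672/(-20350) = 672*(-1/20350) = -336/10175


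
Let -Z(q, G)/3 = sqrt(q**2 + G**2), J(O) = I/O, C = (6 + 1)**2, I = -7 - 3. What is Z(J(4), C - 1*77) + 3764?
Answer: 3764 - 3*sqrt(3161)/2 ≈ 3679.7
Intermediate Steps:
I = -10
C = 49 (C = 7**2 = 49)
J(O) = -10/O
Z(q, G) = -3*sqrt(G**2 + q**2) (Z(q, G) = -3*sqrt(q**2 + G**2) = -3*sqrt(G**2 + q**2))
Z(J(4), C - 1*77) + 3764 = -3*sqrt((49 - 1*77)**2 + (-10/4)**2) + 3764 = -3*sqrt((49 - 77)**2 + (-10*1/4)**2) + 3764 = -3*sqrt((-28)**2 + (-5/2)**2) + 3764 = -3*sqrt(784 + 25/4) + 3764 = -3*sqrt(3161)/2 + 3764 = 3764 - 3*sqrt(3161)/2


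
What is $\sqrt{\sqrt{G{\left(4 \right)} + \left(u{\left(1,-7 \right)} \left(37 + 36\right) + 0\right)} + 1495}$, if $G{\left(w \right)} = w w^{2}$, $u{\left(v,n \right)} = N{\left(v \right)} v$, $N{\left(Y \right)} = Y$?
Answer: $\sqrt{1495 + \sqrt{137}} \approx 38.816$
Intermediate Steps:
$u{\left(v,n \right)} = v^{2}$ ($u{\left(v,n \right)} = v v = v^{2}$)
$G{\left(w \right)} = w^{3}$
$\sqrt{\sqrt{G{\left(4 \right)} + \left(u{\left(1,-7 \right)} \left(37 + 36\right) + 0\right)} + 1495} = \sqrt{\sqrt{4^{3} + \left(1^{2} \left(37 + 36\right) + 0\right)} + 1495} = \sqrt{\sqrt{64 + \left(1 \cdot 73 + 0\right)} + 1495} = \sqrt{\sqrt{64 + \left(73 + 0\right)} + 1495} = \sqrt{\sqrt{64 + 73} + 1495} = \sqrt{\sqrt{137} + 1495} = \sqrt{1495 + \sqrt{137}}$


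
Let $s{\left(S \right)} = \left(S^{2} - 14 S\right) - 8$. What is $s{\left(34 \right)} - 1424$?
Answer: $-752$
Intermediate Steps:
$s{\left(S \right)} = -8 + S^{2} - 14 S$
$s{\left(34 \right)} - 1424 = \left(-8 + 34^{2} - 476\right) - 1424 = \left(-8 + 1156 - 476\right) - 1424 = 672 - 1424 = -752$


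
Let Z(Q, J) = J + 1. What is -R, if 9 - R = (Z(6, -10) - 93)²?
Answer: 10395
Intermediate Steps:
Z(Q, J) = 1 + J
R = -10395 (R = 9 - ((1 - 10) - 93)² = 9 - (-9 - 93)² = 9 - 1*(-102)² = 9 - 1*10404 = 9 - 10404 = -10395)
-R = -1*(-10395) = 10395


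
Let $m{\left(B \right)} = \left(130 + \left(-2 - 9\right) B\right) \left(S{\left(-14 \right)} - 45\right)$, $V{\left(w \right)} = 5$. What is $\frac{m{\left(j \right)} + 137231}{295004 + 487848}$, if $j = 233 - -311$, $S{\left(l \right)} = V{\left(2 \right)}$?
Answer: $\frac{371391}{782852} \approx 0.47441$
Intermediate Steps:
$S{\left(l \right)} = 5$
$j = 544$ ($j = 233 + 311 = 544$)
$m{\left(B \right)} = -5200 + 440 B$ ($m{\left(B \right)} = \left(130 + \left(-2 - 9\right) B\right) \left(5 - 45\right) = \left(130 - 11 B\right) \left(-40\right) = -5200 + 440 B$)
$\frac{m{\left(j \right)} + 137231}{295004 + 487848} = \frac{\left(-5200 + 440 \cdot 544\right) + 137231}{295004 + 487848} = \frac{\left(-5200 + 239360\right) + 137231}{782852} = \left(234160 + 137231\right) \frac{1}{782852} = 371391 \cdot \frac{1}{782852} = \frac{371391}{782852}$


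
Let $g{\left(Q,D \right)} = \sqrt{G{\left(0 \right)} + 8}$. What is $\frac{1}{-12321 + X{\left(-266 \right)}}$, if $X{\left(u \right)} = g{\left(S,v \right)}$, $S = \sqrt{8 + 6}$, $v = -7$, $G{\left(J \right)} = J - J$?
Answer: $- \frac{12321}{151807033} - \frac{2 \sqrt{2}}{151807033} \approx -8.1181 \cdot 10^{-5}$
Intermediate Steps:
$G{\left(J \right)} = 0$
$S = \sqrt{14} \approx 3.7417$
$g{\left(Q,D \right)} = 2 \sqrt{2}$ ($g{\left(Q,D \right)} = \sqrt{0 + 8} = \sqrt{8} = 2 \sqrt{2}$)
$X{\left(u \right)} = 2 \sqrt{2}$
$\frac{1}{-12321 + X{\left(-266 \right)}} = \frac{1}{-12321 + 2 \sqrt{2}}$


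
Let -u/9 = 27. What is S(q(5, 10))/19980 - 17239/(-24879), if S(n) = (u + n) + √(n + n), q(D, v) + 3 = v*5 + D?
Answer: 113227777/165694140 + √26/9990 ≈ 0.68386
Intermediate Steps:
u = -243 (u = -9*27 = -243)
q(D, v) = -3 + D + 5*v (q(D, v) = -3 + (v*5 + D) = -3 + (5*v + D) = -3 + (D + 5*v) = -3 + D + 5*v)
S(n) = -243 + n + √2*√n (S(n) = (-243 + n) + √(n + n) = (-243 + n) + √(2*n) = (-243 + n) + √2*√n = -243 + n + √2*√n)
S(q(5, 10))/19980 - 17239/(-24879) = (-243 + (-3 + 5 + 5*10) + √2*√(-3 + 5 + 5*10))/19980 - 17239/(-24879) = (-243 + (-3 + 5 + 50) + √2*√(-3 + 5 + 50))*(1/19980) - 17239*(-1/24879) = (-243 + 52 + √2*√52)*(1/19980) + 17239/24879 = (-243 + 52 + √2*(2*√13))*(1/19980) + 17239/24879 = (-243 + 52 + 2*√26)*(1/19980) + 17239/24879 = (-191 + 2*√26)*(1/19980) + 17239/24879 = (-191/19980 + √26/9990) + 17239/24879 = 113227777/165694140 + √26/9990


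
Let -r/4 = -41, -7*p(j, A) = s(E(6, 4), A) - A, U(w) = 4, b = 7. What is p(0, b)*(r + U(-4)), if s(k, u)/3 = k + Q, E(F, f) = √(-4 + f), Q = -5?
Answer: 528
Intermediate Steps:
s(k, u) = -15 + 3*k (s(k, u) = 3*(k - 5) = 3*(-5 + k) = -15 + 3*k)
p(j, A) = 15/7 + A/7 (p(j, A) = -((-15 + 3*√(-4 + 4)) - A)/7 = -((-15 + 3*√0) - A)/7 = -((-15 + 3*0) - A)/7 = -((-15 + 0) - A)/7 = -(-15 - A)/7 = 15/7 + A/7)
r = 164 (r = -4*(-41) = 164)
p(0, b)*(r + U(-4)) = (15/7 + (⅐)*7)*(164 + 4) = (15/7 + 1)*168 = (22/7)*168 = 528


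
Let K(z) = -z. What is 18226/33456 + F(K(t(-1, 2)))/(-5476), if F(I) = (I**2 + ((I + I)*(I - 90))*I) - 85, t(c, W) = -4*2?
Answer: 56457791/22900632 ≈ 2.4653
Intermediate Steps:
t(c, W) = -8
F(I) = -85 + I**2 + 2*I**2*(-90 + I) (F(I) = (I**2 + ((2*I)*(-90 + I))*I) - 85 = (I**2 + (2*I*(-90 + I))*I) - 85 = (I**2 + 2*I**2*(-90 + I)) - 85 = -85 + I**2 + 2*I**2*(-90 + I))
18226/33456 + F(K(t(-1, 2)))/(-5476) = 18226/33456 + (-85 - 179*(-1*(-8))**2 + 2*(-1*(-8))**3)/(-5476) = 18226*(1/33456) + (-85 - 179*8**2 + 2*8**3)*(-1/5476) = 9113/16728 + (-85 - 179*64 + 2*512)*(-1/5476) = 9113/16728 + (-85 - 11456 + 1024)*(-1/5476) = 9113/16728 - 10517*(-1/5476) = 9113/16728 + 10517/5476 = 56457791/22900632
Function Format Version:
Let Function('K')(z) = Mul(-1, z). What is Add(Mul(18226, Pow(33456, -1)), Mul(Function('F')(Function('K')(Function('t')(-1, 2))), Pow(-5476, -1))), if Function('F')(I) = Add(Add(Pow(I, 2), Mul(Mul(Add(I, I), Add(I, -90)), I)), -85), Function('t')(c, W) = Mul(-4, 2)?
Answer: Rational(56457791, 22900632) ≈ 2.4653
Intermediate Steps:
Function('t')(c, W) = -8
Function('F')(I) = Add(-85, Pow(I, 2), Mul(2, Pow(I, 2), Add(-90, I))) (Function('F')(I) = Add(Add(Pow(I, 2), Mul(Mul(Mul(2, I), Add(-90, I)), I)), -85) = Add(Add(Pow(I, 2), Mul(Mul(2, I, Add(-90, I)), I)), -85) = Add(Add(Pow(I, 2), Mul(2, Pow(I, 2), Add(-90, I))), -85) = Add(-85, Pow(I, 2), Mul(2, Pow(I, 2), Add(-90, I))))
Add(Mul(18226, Pow(33456, -1)), Mul(Function('F')(Function('K')(Function('t')(-1, 2))), Pow(-5476, -1))) = Add(Mul(18226, Pow(33456, -1)), Mul(Add(-85, Mul(-179, Pow(Mul(-1, -8), 2)), Mul(2, Pow(Mul(-1, -8), 3))), Pow(-5476, -1))) = Add(Mul(18226, Rational(1, 33456)), Mul(Add(-85, Mul(-179, Pow(8, 2)), Mul(2, Pow(8, 3))), Rational(-1, 5476))) = Add(Rational(9113, 16728), Mul(Add(-85, Mul(-179, 64), Mul(2, 512)), Rational(-1, 5476))) = Add(Rational(9113, 16728), Mul(Add(-85, -11456, 1024), Rational(-1, 5476))) = Add(Rational(9113, 16728), Mul(-10517, Rational(-1, 5476))) = Add(Rational(9113, 16728), Rational(10517, 5476)) = Rational(56457791, 22900632)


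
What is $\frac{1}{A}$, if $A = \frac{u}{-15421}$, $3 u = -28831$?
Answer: $\frac{46263}{28831} \approx 1.6046$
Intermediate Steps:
$u = - \frac{28831}{3}$ ($u = \frac{1}{3} \left(-28831\right) = - \frac{28831}{3} \approx -9610.3$)
$A = \frac{28831}{46263}$ ($A = - \frac{28831}{3 \left(-15421\right)} = \left(- \frac{28831}{3}\right) \left(- \frac{1}{15421}\right) = \frac{28831}{46263} \approx 0.6232$)
$\frac{1}{A} = \frac{1}{\frac{28831}{46263}} = \frac{46263}{28831}$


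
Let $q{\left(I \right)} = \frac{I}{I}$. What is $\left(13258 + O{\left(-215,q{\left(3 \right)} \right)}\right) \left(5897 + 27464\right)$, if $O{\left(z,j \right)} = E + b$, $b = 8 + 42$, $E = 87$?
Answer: $446870595$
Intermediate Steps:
$q{\left(I \right)} = 1$
$b = 50$
$O{\left(z,j \right)} = 137$ ($O{\left(z,j \right)} = 87 + 50 = 137$)
$\left(13258 + O{\left(-215,q{\left(3 \right)} \right)}\right) \left(5897 + 27464\right) = \left(13258 + 137\right) \left(5897 + 27464\right) = 13395 \cdot 33361 = 446870595$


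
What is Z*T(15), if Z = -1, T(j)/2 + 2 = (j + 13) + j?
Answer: -82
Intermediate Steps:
T(j) = 22 + 4*j (T(j) = -4 + 2*((j + 13) + j) = -4 + 2*((13 + j) + j) = -4 + 2*(13 + 2*j) = -4 + (26 + 4*j) = 22 + 4*j)
Z*T(15) = -(22 + 4*15) = -(22 + 60) = -1*82 = -82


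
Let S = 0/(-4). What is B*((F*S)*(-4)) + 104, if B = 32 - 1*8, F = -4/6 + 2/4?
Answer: 104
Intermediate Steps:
S = 0 (S = 0*(-1/4) = 0)
F = -1/6 (F = -4*1/6 + 2*(1/4) = -2/3 + 1/2 = -1/6 ≈ -0.16667)
B = 24 (B = 32 - 8 = 24)
B*((F*S)*(-4)) + 104 = 24*(-1/6*0*(-4)) + 104 = 24*(0*(-4)) + 104 = 24*0 + 104 = 0 + 104 = 104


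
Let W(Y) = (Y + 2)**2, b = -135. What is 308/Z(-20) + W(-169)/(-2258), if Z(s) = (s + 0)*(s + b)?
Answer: -21440109/1749950 ≈ -12.252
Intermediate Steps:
W(Y) = (2 + Y)**2
Z(s) = s*(-135 + s) (Z(s) = (s + 0)*(s - 135) = s*(-135 + s))
308/Z(-20) + W(-169)/(-2258) = 308/((-20*(-135 - 20))) + (2 - 169)**2/(-2258) = 308/((-20*(-155))) + (-167)**2*(-1/2258) = 308/3100 + 27889*(-1/2258) = 308*(1/3100) - 27889/2258 = 77/775 - 27889/2258 = -21440109/1749950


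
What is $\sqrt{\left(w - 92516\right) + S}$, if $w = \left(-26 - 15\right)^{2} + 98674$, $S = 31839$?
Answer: $\sqrt{39678} \approx 199.19$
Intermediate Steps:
$w = 100355$ ($w = \left(-41\right)^{2} + 98674 = 1681 + 98674 = 100355$)
$\sqrt{\left(w - 92516\right) + S} = \sqrt{\left(100355 - 92516\right) + 31839} = \sqrt{7839 + 31839} = \sqrt{39678}$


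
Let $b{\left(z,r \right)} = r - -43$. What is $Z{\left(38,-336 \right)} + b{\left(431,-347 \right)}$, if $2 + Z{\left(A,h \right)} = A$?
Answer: $-268$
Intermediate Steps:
$Z{\left(A,h \right)} = -2 + A$
$b{\left(z,r \right)} = 43 + r$ ($b{\left(z,r \right)} = r + 43 = 43 + r$)
$Z{\left(38,-336 \right)} + b{\left(431,-347 \right)} = \left(-2 + 38\right) + \left(43 - 347\right) = 36 - 304 = -268$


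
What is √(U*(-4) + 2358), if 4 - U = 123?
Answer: √2834 ≈ 53.235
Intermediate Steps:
U = -119 (U = 4 - 1*123 = 4 - 123 = -119)
√(U*(-4) + 2358) = √(-119*(-4) + 2358) = √(476 + 2358) = √2834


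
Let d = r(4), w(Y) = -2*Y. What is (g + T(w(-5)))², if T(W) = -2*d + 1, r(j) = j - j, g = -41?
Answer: 1600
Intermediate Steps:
r(j) = 0
d = 0
T(W) = 1 (T(W) = -2*0 + 1 = 0 + 1 = 1)
(g + T(w(-5)))² = (-41 + 1)² = (-40)² = 1600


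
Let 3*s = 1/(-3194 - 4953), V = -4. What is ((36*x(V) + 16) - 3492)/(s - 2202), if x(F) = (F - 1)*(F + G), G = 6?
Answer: 93755676/53819083 ≈ 1.7421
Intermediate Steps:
x(F) = (-1 + F)*(6 + F) (x(F) = (F - 1)*(F + 6) = (-1 + F)*(6 + F))
s = -1/24441 (s = 1/(3*(-3194 - 4953)) = (1/3)/(-8147) = (1/3)*(-1/8147) = -1/24441 ≈ -4.0915e-5)
((36*x(V) + 16) - 3492)/(s - 2202) = ((36*(-6 + (-4)**2 + 5*(-4)) + 16) - 3492)/(-1/24441 - 2202) = ((36*(-6 + 16 - 20) + 16) - 3492)/(-53819083/24441) = ((36*(-10) + 16) - 3492)*(-24441/53819083) = ((-360 + 16) - 3492)*(-24441/53819083) = (-344 - 3492)*(-24441/53819083) = -3836*(-24441/53819083) = 93755676/53819083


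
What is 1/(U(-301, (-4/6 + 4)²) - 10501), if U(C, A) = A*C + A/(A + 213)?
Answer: -18153/251335453 ≈ -7.2226e-5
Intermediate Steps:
U(C, A) = A*C + A/(213 + A)
1/(U(-301, (-4/6 + 4)²) - 10501) = 1/((-4/6 + 4)²*(1 + 213*(-301) + (-4/6 + 4)²*(-301))/(213 + (-4/6 + 4)²) - 10501) = 1/((-4*⅙ + 4)²*(1 - 64113 + (-4*⅙ + 4)²*(-301))/(213 + (-4*⅙ + 4)²) - 10501) = 1/((-⅔ + 4)²*(1 - 64113 + (-⅔ + 4)²*(-301))/(213 + (-⅔ + 4)²) - 10501) = 1/((10/3)²*(1 - 64113 + (10/3)²*(-301))/(213 + (10/3)²) - 10501) = 1/(100*(1 - 64113 + (100/9)*(-301))/(9*(213 + 100/9)) - 10501) = 1/(100*(1 - 64113 - 30100/9)/(9*(2017/9)) - 10501) = 1/((100/9)*(9/2017)*(-607108/9) - 10501) = 1/(-60710800/18153 - 10501) = 1/(-251335453/18153) = -18153/251335453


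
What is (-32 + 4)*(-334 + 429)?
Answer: -2660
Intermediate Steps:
(-32 + 4)*(-334 + 429) = -28*95 = -2660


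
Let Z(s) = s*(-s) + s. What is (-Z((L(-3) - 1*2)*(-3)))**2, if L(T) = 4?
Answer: 1764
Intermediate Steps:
Z(s) = s - s**2 (Z(s) = -s**2 + s = s - s**2)
(-Z((L(-3) - 1*2)*(-3)))**2 = (-(4 - 1*2)*(-3)*(1 - (4 - 1*2)*(-3)))**2 = (-(4 - 2)*(-3)*(1 - (4 - 2)*(-3)))**2 = (-2*(-3)*(1 - 2*(-3)))**2 = (-(-6)*(1 - 1*(-6)))**2 = (-(-6)*(1 + 6))**2 = (-(-6)*7)**2 = (-1*(-42))**2 = 42**2 = 1764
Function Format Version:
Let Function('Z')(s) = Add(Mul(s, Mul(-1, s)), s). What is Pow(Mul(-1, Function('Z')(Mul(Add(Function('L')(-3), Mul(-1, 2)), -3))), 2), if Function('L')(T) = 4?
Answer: 1764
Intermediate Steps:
Function('Z')(s) = Add(s, Mul(-1, Pow(s, 2))) (Function('Z')(s) = Add(Mul(-1, Pow(s, 2)), s) = Add(s, Mul(-1, Pow(s, 2))))
Pow(Mul(-1, Function('Z')(Mul(Add(Function('L')(-3), Mul(-1, 2)), -3))), 2) = Pow(Mul(-1, Mul(Mul(Add(4, Mul(-1, 2)), -3), Add(1, Mul(-1, Mul(Add(4, Mul(-1, 2)), -3))))), 2) = Pow(Mul(-1, Mul(Mul(Add(4, -2), -3), Add(1, Mul(-1, Mul(Add(4, -2), -3))))), 2) = Pow(Mul(-1, Mul(Mul(2, -3), Add(1, Mul(-1, Mul(2, -3))))), 2) = Pow(Mul(-1, Mul(-6, Add(1, Mul(-1, -6)))), 2) = Pow(Mul(-1, Mul(-6, Add(1, 6))), 2) = Pow(Mul(-1, Mul(-6, 7)), 2) = Pow(Mul(-1, -42), 2) = Pow(42, 2) = 1764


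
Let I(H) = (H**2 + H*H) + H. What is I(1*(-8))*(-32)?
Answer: -3840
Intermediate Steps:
I(H) = H + 2*H**2 (I(H) = (H**2 + H**2) + H = 2*H**2 + H = H + 2*H**2)
I(1*(-8))*(-32) = ((1*(-8))*(1 + 2*(1*(-8))))*(-32) = -8*(1 + 2*(-8))*(-32) = -8*(1 - 16)*(-32) = -8*(-15)*(-32) = 120*(-32) = -3840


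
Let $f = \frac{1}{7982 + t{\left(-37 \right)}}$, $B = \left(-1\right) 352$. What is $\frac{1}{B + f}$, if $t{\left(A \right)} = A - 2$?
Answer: $- \frac{7943}{2795935} \approx -0.0028409$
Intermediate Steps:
$B = -352$
$t{\left(A \right)} = -2 + A$
$f = \frac{1}{7943}$ ($f = \frac{1}{7982 - 39} = \frac{1}{7943} \approx 0.0001259$)
$\frac{1}{B + f} = \frac{1}{-352 + \frac{1}{7943}} = \frac{1}{- \frac{2795935}{7943}} = - \frac{7943}{2795935}$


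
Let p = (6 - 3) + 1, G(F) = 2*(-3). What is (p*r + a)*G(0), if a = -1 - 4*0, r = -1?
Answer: 30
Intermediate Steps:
G(F) = -6
a = -1 (a = -1 + 0 = -1)
p = 4 (p = 3 + 1 = 4)
(p*r + a)*G(0) = (4*(-1) - 1)*(-6) = (-4 - 1)*(-6) = -5*(-6) = 30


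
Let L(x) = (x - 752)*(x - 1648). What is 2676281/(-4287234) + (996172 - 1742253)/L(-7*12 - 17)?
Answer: -45228675629/40227116622 ≈ -1.1243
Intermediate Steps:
L(x) = (-1648 + x)*(-752 + x) (L(x) = (-752 + x)*(-1648 + x) = (-1648 + x)*(-752 + x))
2676281/(-4287234) + (996172 - 1742253)/L(-7*12 - 17) = 2676281/(-4287234) + (996172 - 1742253)/(1239296 + (-7*12 - 17)² - 2400*(-7*12 - 17)) = 2676281*(-1/4287234) - 746081/(1239296 + (-84 - 17)² - 2400*(-84 - 17)) = -2676281/4287234 - 746081/(1239296 + (-101)² - 2400*(-101)) = -2676281/4287234 - 746081/(1239296 + 10201 + 242400) = -2676281/4287234 - 746081/1491897 = -2676281/4287234 - 746081*1/1491897 = -2676281/4287234 - 14077/28149 = -45228675629/40227116622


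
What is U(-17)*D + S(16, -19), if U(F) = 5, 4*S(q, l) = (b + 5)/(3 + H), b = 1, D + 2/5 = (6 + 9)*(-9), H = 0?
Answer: -1353/2 ≈ -676.50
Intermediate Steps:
D = -677/5 (D = -⅖ + (6 + 9)*(-9) = -⅖ + 15*(-9) = -⅖ - 135 = -677/5 ≈ -135.40)
S(q, l) = ½ (S(q, l) = ((1 + 5)/(3 + 0))/4 = (6/3)/4 = (6*(⅓))/4 = (¼)*2 = ½)
U(-17)*D + S(16, -19) = 5*(-677/5) + ½ = -677 + ½ = -1353/2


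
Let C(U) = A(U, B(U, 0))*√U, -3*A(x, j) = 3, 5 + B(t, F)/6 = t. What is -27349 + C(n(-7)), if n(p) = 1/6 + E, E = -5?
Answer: -27349 - I*√174/6 ≈ -27349.0 - 2.1985*I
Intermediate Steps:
B(t, F) = -30 + 6*t
A(x, j) = -1 (A(x, j) = -⅓*3 = -1)
n(p) = -29/6 (n(p) = 1/6 - 5 = ⅙ - 5 = -29/6)
C(U) = -√U
-27349 + C(n(-7)) = -27349 - √(-29/6) = -27349 - I*√174/6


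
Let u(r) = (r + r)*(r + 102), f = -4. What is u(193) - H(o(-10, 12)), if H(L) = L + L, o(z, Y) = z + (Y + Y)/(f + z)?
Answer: 797254/7 ≈ 1.1389e+5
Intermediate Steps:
o(z, Y) = z + 2*Y/(-4 + z) (o(z, Y) = z + (Y + Y)/(-4 + z) = z + (2*Y)/(-4 + z) = z + 2*Y/(-4 + z))
H(L) = 2*L
u(r) = 2*r*(102 + r) (u(r) = (2*r)*(102 + r) = 2*r*(102 + r))
u(193) - H(o(-10, 12)) = 2*193*(102 + 193) - 2*((-10)**2 - 4*(-10) + 2*12)/(-4 - 10) = 2*193*295 - 2*(100 + 40 + 24)/(-14) = 113870 - 2*(-1/14*164) = 113870 - 2*(-82)/7 = 113870 - 1*(-164/7) = 113870 + 164/7 = 797254/7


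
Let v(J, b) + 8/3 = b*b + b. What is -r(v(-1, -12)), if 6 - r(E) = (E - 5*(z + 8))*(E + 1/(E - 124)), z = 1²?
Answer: 1572037/144 ≈ 10917.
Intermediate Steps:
z = 1
v(J, b) = -8/3 + b + b² (v(J, b) = -8/3 + (b*b + b) = -8/3 + (b² + b) = -8/3 + (b + b²) = -8/3 + b + b²)
r(E) = 6 - (-45 + E)*(E + 1/(-124 + E)) (r(E) = 6 - (E - 5*(1 + 8))*(E + 1/(E - 124)) = 6 - (E - 5*9)*(E + 1/(-124 + E)) = 6 - (E - 45)*(E + 1/(-124 + E)) = 6 - (-45 + E)*(E + 1/(-124 + E)))
-r(v(-1, -12)) = -(-699 - (-8/3 - 12 + (-12)²)³ - 5575*(-8/3 - 12 + (-12)²) + 169*(-8/3 - 12 + (-12)²)²)/(-124 + (-8/3 - 12 + (-12)²)) = -(-699 - (-8/3 - 12 + 144)³ - 5575*(-8/3 - 12 + 144) + 169*(-8/3 - 12 + 144)²)/(-124 + (-8/3 - 12 + 144)) = -(-699 - (388/3)³ - 5575*388/3 + 169*(388/3)²)/(-124 + 388/3) = -(-699 - 1*58411072/27 - 2163100/3 + 169*(150544/9))/16/3 = -3*(-699 - 58411072/27 - 2163100/3 + 25441936/9)/16 = -3*(-1572037)/(16*27) = -1*(-1572037/144) = 1572037/144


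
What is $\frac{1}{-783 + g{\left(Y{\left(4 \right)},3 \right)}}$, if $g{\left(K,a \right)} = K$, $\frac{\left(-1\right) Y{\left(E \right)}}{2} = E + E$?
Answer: $- \frac{1}{799} \approx -0.0012516$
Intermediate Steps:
$Y{\left(E \right)} = - 4 E$ ($Y{\left(E \right)} = - 2 \left(E + E\right) = - 2 \cdot 2 E = - 4 E$)
$\frac{1}{-783 + g{\left(Y{\left(4 \right)},3 \right)}} = \frac{1}{-783 - 16} = \frac{1}{-799} = - \frac{1}{799}$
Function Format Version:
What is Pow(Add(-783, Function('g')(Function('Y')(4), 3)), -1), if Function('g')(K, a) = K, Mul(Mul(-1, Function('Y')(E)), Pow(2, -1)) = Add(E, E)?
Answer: Rational(-1, 799) ≈ -0.0012516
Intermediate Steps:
Function('Y')(E) = Mul(-4, E) (Function('Y')(E) = Mul(-2, Add(E, E)) = Mul(-2, Mul(2, E)) = Mul(-4, E))
Pow(Add(-783, Function('g')(Function('Y')(4), 3)), -1) = Pow(Add(-783, Mul(-4, 4)), -1) = Pow(Add(-783, -16), -1) = Pow(-799, -1) = Rational(-1, 799)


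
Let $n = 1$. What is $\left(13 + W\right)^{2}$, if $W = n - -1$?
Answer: $225$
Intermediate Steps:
$W = 2$ ($W = 1 - -1 = 1 + 1 = 2$)
$\left(13 + W\right)^{2} = \left(13 + 2\right)^{2} = 15^{2} = 225$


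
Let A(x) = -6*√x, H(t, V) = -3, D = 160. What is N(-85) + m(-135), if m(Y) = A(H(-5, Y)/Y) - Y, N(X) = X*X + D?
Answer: 7520 - 2*√5/5 ≈ 7519.1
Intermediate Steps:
N(X) = 160 + X² (N(X) = X*X + 160 = X² + 160 = 160 + X²)
m(Y) = -Y - 6*√3*√(-1/Y) (m(Y) = -6*√3*√(-1/Y) - Y = -Y - 6*√3*√(-1/Y))
N(-85) + m(-135) = (160 + (-85)²) + (-1*(-135) - 6*√3*√(-1/(-135))) = (160 + 7225) + (135 - 6*√3*√(-1*(-1/135))) = 7385 + (135 - 6*√3*√(1/135)) = 7385 + (135 - 6*√3*√15/45) = 7385 + (135 - 2*√5/5) = 7520 - 2*√5/5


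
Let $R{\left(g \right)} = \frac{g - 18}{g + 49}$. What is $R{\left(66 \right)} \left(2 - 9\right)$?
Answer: $- \frac{336}{115} \approx -2.9217$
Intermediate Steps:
$R{\left(g \right)} = \frac{-18 + g}{49 + g}$
$R{\left(66 \right)} \left(2 - 9\right) = \frac{-18 + 66}{49 + 66} \left(2 - 9\right) = \frac{1}{115} \cdot 48 \left(-7\right) = \frac{48}{115} \left(-7\right) = - \frac{336}{115}$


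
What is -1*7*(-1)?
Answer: 7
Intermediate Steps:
-1*7*(-1) = -7*(-1) = 7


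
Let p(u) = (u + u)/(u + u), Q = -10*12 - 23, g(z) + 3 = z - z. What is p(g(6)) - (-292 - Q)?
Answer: 150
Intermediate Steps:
g(z) = -3 (g(z) = -3 + (z - z) = -3 + 0 = -3)
Q = -143 (Q = -120 - 23 = -143)
p(u) = 1 (p(u) = (2*u)/((2*u)) = (2*u)*(1/(2*u)) = 1)
p(g(6)) - (-292 - Q) = 1 - (-292 - 1*(-143)) = 1 - (-292 + 143) = 1 - 1*(-149) = 1 + 149 = 150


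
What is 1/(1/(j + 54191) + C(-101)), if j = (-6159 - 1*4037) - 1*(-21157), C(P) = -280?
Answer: -65152/18242559 ≈ -0.0035714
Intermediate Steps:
j = 10961 (j = (-6159 - 4037) + 21157 = -10196 + 21157 = 10961)
1/(1/(j + 54191) + C(-101)) = 1/(1/(10961 + 54191) - 280) = 1/(1/65152 - 280) = 1/(-18242559/65152) = -65152/18242559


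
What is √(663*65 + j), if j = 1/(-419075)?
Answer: 2*√75685100577403/83815 ≈ 207.59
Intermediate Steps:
j = -1/419075 ≈ -2.3862e-6
√(663*65 + j) = √(663*65 - 1/419075) = √(43095 - 1/419075) = √(18060037124/419075) = 2*√75685100577403/83815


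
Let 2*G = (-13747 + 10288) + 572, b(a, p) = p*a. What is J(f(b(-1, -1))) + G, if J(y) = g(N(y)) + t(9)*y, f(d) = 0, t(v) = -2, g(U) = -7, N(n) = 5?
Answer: -2901/2 ≈ -1450.5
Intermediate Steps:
b(a, p) = a*p
G = -2887/2 (G = ((-13747 + 10288) + 572)/2 = (-3459 + 572)/2 = (1/2)*(-2887) = -2887/2 ≈ -1443.5)
J(y) = -7 - 2*y
J(f(b(-1, -1))) + G = (-7 - 2*0) - 2887/2 = (-7 + 0) - 2887/2 = -7 - 2887/2 = -2901/2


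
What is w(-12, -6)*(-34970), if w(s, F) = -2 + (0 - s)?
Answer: -349700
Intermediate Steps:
w(s, F) = -2 - s
w(-12, -6)*(-34970) = (-2 - 1*(-12))*(-34970) = (-2 + 12)*(-34970) = 10*(-34970) = -349700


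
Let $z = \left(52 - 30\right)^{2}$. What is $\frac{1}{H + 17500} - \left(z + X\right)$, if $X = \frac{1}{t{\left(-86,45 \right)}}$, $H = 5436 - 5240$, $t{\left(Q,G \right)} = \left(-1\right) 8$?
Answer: $- \frac{8562651}{17696} \approx -483.88$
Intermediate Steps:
$t{\left(Q,G \right)} = -8$
$H = 196$
$X = - \frac{1}{8}$ ($X = \frac{1}{-8} = - \frac{1}{8} \approx -0.125$)
$z = 484$ ($z = 22^{2} = 484$)
$\frac{1}{H + 17500} - \left(z + X\right) = \frac{1}{196 + 17500} - \left(484 - \frac{1}{8}\right) = \frac{1}{17696} - \frac{3871}{8} = - \frac{8562651}{17696}$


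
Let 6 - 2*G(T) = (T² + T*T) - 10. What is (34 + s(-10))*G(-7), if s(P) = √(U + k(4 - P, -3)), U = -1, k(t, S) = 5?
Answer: -1476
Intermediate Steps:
G(T) = 8 - T² (G(T) = 3 - ((T² + T*T) - 10)/2 = 3 - ((T² + T²) - 10)/2 = 3 - (2*T² - 10)/2 = 3 - (-10 + 2*T²)/2 = 3 + (5 - T²) = 8 - T²)
s(P) = 2 (s(P) = √(-1 + 5) = √4 = 2)
(34 + s(-10))*G(-7) = (34 + 2)*(8 - 1*(-7)²) = 36*(8 - 1*49) = 36*(8 - 49) = 36*(-41) = -1476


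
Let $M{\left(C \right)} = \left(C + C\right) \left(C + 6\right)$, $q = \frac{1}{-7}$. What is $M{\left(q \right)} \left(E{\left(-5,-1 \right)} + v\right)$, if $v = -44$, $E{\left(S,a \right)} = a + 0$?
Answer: $\frac{3690}{49} \approx 75.306$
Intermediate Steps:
$E{\left(S,a \right)} = a$
$q = - \frac{1}{7} \approx -0.14286$
$M{\left(C \right)} = 2 C \left(6 + C\right)$
$M{\left(q \right)} \left(E{\left(-5,-1 \right)} + v\right) = 2 \left(- \frac{1}{7}\right) \left(6 - \frac{1}{7}\right) \left(-1 - 44\right) = 2 \left(- \frac{1}{7}\right) \frac{41}{7} \left(-45\right) = \left(- \frac{82}{49}\right) \left(-45\right) = \frac{3690}{49}$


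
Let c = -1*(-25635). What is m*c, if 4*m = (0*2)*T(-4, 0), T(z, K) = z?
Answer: 0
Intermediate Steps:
m = 0 (m = ((0*2)*(-4))/4 = (0*(-4))/4 = (1/4)*0 = 0)
c = 25635
m*c = 0*25635 = 0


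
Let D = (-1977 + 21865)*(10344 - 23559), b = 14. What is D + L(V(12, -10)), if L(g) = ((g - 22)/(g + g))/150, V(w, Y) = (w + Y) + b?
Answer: -210255936001/800 ≈ -2.6282e+8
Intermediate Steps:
V(w, Y) = 14 + Y + w (V(w, Y) = (w + Y) + 14 = (Y + w) + 14 = 14 + Y + w)
D = -262819920 (D = 19888*(-13215) = -262819920)
L(g) = (-22 + g)/(300*g) (L(g) = ((-22 + g)/((2*g)))*(1/150) = ((-22 + g)*(1/(2*g)))*(1/150) = ((-22 + g)/(2*g))*(1/150) = (-22 + g)/(300*g))
D + L(V(12, -10)) = -262819920 + (-22 + (14 - 10 + 12))/(300*(14 - 10 + 12)) = -262819920 + (1/300)*(-22 + 16)/16 = -262819920 + (1/300)*(1/16)*(-6) = -262819920 - 1/800 = -210255936001/800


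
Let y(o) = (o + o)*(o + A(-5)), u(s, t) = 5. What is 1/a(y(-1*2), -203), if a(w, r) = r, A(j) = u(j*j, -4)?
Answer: -1/203 ≈ -0.0049261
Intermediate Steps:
A(j) = 5
y(o) = 2*o*(5 + o) (y(o) = (o + o)*(o + 5) = (2*o)*(5 + o) = 2*o*(5 + o))
1/a(y(-1*2), -203) = 1/(-203) = -1/203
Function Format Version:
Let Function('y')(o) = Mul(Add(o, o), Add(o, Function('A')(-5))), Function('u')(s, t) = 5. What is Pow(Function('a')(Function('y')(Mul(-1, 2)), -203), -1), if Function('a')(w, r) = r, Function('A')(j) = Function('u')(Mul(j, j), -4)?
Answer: Rational(-1, 203) ≈ -0.0049261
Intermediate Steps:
Function('A')(j) = 5
Function('y')(o) = Mul(2, o, Add(5, o)) (Function('y')(o) = Mul(Add(o, o), Add(o, 5)) = Mul(Mul(2, o), Add(5, o)) = Mul(2, o, Add(5, o)))
Pow(Function('a')(Function('y')(Mul(-1, 2)), -203), -1) = Pow(-203, -1) = Rational(-1, 203)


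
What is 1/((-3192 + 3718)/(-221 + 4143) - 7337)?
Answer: -1961/14387594 ≈ -0.00013630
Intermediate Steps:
1/((-3192 + 3718)/(-221 + 4143) - 7337) = 1/(526/3922 - 7337) = 1/(526*(1/3922) - 7337) = 1/(263/1961 - 7337) = 1/(-14387594/1961) = -1961/14387594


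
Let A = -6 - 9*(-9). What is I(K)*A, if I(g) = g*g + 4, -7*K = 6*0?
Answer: 300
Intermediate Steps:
K = 0 (K = -6*0/7 = -⅐*0 = 0)
I(g) = 4 + g² (I(g) = g² + 4 = 4 + g²)
A = 75 (A = -6 + 81 = 75)
I(K)*A = (4 + 0²)*75 = (4 + 0)*75 = 4*75 = 300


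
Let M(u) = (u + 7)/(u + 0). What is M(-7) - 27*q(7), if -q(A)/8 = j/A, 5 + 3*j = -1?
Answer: -432/7 ≈ -61.714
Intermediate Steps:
j = -2 (j = -5/3 + (⅓)*(-1) = -5/3 - ⅓ = -2)
M(u) = (7 + u)/u
q(A) = 16/A (q(A) = -(-16)/A = 16/A)
M(-7) - 27*q(7) = (7 - 7)/(-7) - 432/7 = -⅐*0 - 432/7 = 0 - 27*16/7 = 0 - 432/7 = -432/7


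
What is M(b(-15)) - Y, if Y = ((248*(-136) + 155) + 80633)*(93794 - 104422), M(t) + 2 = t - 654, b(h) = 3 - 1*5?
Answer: 500153022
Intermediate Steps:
b(h) = -2 (b(h) = 3 - 5 = -2)
M(t) = -656 + t (M(t) = -2 + (t - 654) = -2 + (-654 + t) = -656 + t)
Y = -500153680 (Y = ((-33728 + 155) + 80633)*(-10628) = (-33573 + 80633)*(-10628) = 47060*(-10628) = -500153680)
M(b(-15)) - Y = (-656 - 2) - 1*(-500153680) = -658 + 500153680 = 500153022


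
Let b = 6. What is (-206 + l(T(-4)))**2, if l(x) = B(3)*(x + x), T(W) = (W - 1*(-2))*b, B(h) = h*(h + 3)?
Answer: 407044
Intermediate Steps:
B(h) = h*(3 + h)
T(W) = 12 + 6*W (T(W) = (W - 1*(-2))*6 = (W + 2)*6 = (2 + W)*6 = 12 + 6*W)
l(x) = 36*x (l(x) = (3*(3 + 3))*(x + x) = (3*6)*(2*x) = 18*(2*x) = 36*x)
(-206 + l(T(-4)))**2 = (-206 + 36*(12 + 6*(-4)))**2 = (-206 + 36*(12 - 24))**2 = (-206 + 36*(-12))**2 = (-206 - 432)**2 = (-638)**2 = 407044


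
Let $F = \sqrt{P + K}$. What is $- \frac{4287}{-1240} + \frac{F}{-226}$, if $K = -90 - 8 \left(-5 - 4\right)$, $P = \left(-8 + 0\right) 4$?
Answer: $\frac{4287}{1240} - \frac{5 i \sqrt{2}}{226} \approx 3.4573 - 0.031288 i$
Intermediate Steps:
$P = -32$ ($P = \left(-8\right) 4 = -32$)
$K = -18$ ($K = -90 - 8 \left(-9\right) = -90 - -72 = -90 + 72 = -18$)
$F = 5 i \sqrt{2}$ ($F = \sqrt{-32 - 18} = \sqrt{-50} = 5 i \sqrt{2} \approx 7.0711 i$)
$- \frac{4287}{-1240} + \frac{F}{-226} = - \frac{4287}{-1240} + \frac{5 i \sqrt{2}}{-226} = \left(-4287\right) \left(- \frac{1}{1240}\right) + 5 i \sqrt{2} \left(- \frac{1}{226}\right) = \frac{4287}{1240} - \frac{5 i \sqrt{2}}{226}$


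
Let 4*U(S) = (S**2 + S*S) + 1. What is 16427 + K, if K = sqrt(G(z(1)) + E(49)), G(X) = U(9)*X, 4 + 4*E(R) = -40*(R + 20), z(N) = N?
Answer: 16427 + 51*I/2 ≈ 16427.0 + 25.5*I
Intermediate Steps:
U(S) = 1/4 + S**2/2 (U(S) = ((S**2 + S*S) + 1)/4 = ((S**2 + S**2) + 1)/4 = (2*S**2 + 1)/4 = (1 + 2*S**2)/4 = 1/4 + S**2/2)
E(R) = -201 - 10*R (E(R) = -1 + (-40*(R + 20))/4 = -1 + (-40*(20 + R))/4 = -1 + (-800 - 40*R)/4 = -1 + (-200 - 10*R) = -201 - 10*R)
G(X) = 163*X/4 (G(X) = (1/4 + (1/2)*9**2)*X = (1/4 + (1/2)*81)*X = (1/4 + 81/2)*X = 163*X/4)
K = 51*I/2 (K = sqrt((163/4)*1 + (-201 - 10*49)) = sqrt(163/4 + (-201 - 490)) = sqrt(163/4 - 691) = sqrt(-2601/4) = 51*I/2 ≈ 25.5*I)
16427 + K = 16427 + 51*I/2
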